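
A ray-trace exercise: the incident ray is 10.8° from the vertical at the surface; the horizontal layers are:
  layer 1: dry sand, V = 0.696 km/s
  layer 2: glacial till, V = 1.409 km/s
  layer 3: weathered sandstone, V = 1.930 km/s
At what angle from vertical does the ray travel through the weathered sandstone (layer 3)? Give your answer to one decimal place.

31.3°

Ray parameter p = sin 10.8° / 0.696 = 2.6923e-01 s/km.
sin θ_3 = p·V_3 = 2.6923e-01 × 1.930 = 0.5196.
θ_3 = 31.31° from the vertical.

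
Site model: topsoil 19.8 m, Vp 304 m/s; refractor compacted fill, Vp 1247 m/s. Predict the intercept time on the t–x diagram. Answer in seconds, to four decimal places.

0.1263 s

tᵢ = 2h·√(V₂²−V₁²)/(V₁V₂).
√(V₂²−V₁²) = √(1247²−304²) = 1209.4 m/s.
tᵢ = 2·19.8·1209.4/(304·1247) = 0.12633 s.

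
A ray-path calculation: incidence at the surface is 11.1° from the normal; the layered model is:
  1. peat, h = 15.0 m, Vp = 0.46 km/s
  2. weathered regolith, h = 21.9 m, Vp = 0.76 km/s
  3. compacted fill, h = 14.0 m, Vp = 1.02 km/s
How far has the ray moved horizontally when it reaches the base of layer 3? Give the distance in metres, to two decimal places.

16.90 m

Apply Snell's law at each interface; in layer i the horizontal offset is hᵢ·tan θᵢ.
Layer 1: θ = 11.10°; offset = 15.0·tan 11.10° = 2.9429 m.
Layer 2: sin θ = 0.76·sin 11.1°/0.46 = 0.3181, θ = 18.55°; offset = 21.9·tan 18.55° = 7.3475 m.
Layer 3: sin θ = 1.02·sin 11.1°/0.46 = 0.4269, θ = 25.27°; offset = 14.0·tan 25.27° = 6.6090 m.
Total horizontal offset = 16.8995 m.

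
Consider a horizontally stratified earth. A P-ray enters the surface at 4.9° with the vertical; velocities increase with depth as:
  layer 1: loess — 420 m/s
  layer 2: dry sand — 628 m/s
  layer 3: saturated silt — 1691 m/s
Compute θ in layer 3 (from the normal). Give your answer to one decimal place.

Ray parameter p = sin 4.9° / 420 = 2.0337e-04 s/m.
sin θ_3 = p·V_3 = 2.0337e-04 × 1691 = 0.3439.
θ_3 = 20.11° from the vertical.

20.1°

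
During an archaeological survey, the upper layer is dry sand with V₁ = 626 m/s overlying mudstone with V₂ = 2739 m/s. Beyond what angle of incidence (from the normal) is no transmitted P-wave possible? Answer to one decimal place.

At critical incidence the refracted ray runs along the interface (θ₂ = 90°), so sin θ_c = V₁/V₂.
θ_c = arcsin(626/2739) = arcsin 0.2286 = 13.21°.

13.2°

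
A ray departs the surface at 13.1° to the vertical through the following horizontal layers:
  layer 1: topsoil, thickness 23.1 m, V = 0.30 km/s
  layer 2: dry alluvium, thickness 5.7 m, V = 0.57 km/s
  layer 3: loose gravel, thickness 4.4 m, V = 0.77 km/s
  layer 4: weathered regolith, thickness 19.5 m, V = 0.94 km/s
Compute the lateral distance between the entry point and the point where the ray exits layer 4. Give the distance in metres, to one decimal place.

Ray parameter p = sin 13.1° / 0.30 km/s = 7.5550e-01 s/km.
Layer 1: θ = 13.10°; offset = 23.1·tan 13.10° = 5.376 m.
Layer 2: sin θ = p·0.57 = 0.4306 → θ = 25.51°; offset = 5.7·tan 25.51° = 2.720 m.
Layer 3: sin θ = p·0.77 = 0.5817 → θ = 35.57°; offset = 4.4·tan 35.57° = 3.147 m.
Layer 4: sin θ = p·0.94 = 0.7102 → θ = 45.25°; offset = 19.5·tan 45.25° = 19.670 m.
Total horizontal offset = 30.913 m.

30.9 m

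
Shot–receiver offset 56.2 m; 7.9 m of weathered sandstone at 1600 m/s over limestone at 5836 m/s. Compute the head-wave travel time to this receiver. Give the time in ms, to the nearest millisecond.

t = x/V₂ + 2h·√(V₂²−V₁²)/(V₁V₂).
√(V₂²−V₁²) = √(5836²−1600²) = 5612.4 m/s; delay term = 2·7.9·5612.4/(1600·5836) = 0.00950 s.
t = 56.2/5836 + 0.00950 = 0.01913 s.

19 ms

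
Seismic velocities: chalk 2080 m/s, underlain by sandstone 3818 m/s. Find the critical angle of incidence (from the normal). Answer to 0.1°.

33.0°

Critical incidence: sin θ_c = V₁/V₂ = 2080/3818 = 0.5448.
θ_c = arcsin 0.5448 = 33.01°.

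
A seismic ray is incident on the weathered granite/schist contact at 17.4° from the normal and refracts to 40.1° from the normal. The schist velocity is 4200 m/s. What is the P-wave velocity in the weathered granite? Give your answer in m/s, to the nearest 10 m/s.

Snell's law: sin 17.4°/V₁ = sin 40.1°/V₂.
V₁ = V₂·sin 17.4°/sin 40.1° = 4200 × 0.4643 = 1949.89 m/s.

1950 m/s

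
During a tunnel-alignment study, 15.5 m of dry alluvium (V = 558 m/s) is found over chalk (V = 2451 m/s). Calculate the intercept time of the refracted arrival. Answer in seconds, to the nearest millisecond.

0.054 s

θ_c = arcsin(V₁/V₂) = arcsin(558/2451) = 13.16°; cos θ_c = 0.9737.
tᵢ = 2h·cos θ_c / V₁ = 2·15.5·0.9737 / 558 = 0.05410 s.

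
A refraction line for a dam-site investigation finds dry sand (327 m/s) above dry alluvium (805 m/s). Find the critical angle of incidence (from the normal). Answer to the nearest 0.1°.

Critical incidence: sin θ_c = V₁/V₂ = 327/805 = 0.4062.
θ_c = arcsin 0.4062 = 23.97°.

24.0°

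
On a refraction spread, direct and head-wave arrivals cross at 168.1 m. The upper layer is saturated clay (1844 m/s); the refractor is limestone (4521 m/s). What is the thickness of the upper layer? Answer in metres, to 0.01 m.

h = (x_cross/2)·√((V₂−V₁)/(V₂+V₁)).
(V₂−V₁)/(V₂+V₁) = (4521−1844)/(4521+1844) = 0.4206; √ = 0.6485.
h = (168.1/2)·0.6485 = 54.51 m.

54.51 m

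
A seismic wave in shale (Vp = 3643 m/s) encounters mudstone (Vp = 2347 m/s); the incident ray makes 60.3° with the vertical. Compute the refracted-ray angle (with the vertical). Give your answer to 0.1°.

sin θ₁/V₁ = sin θ₂/V₂ ⇒ sin θ₂ = 2347·sin 60.3°/3643 = 2347·0.8686/3643 = 0.5596.
θ₂ = arcsin 0.5596 = 34.03° from the normal.

34.0°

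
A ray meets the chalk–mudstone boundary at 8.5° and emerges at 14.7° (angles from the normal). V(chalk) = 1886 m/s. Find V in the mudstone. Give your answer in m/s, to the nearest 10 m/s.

Snell's law: sin 8.5°/V₁ = sin 14.7°/V₂.
V₂ = V₁·sin 14.7°/sin 8.5° = 1886 × 1.7168 = 3237.87 m/s.

3240 m/s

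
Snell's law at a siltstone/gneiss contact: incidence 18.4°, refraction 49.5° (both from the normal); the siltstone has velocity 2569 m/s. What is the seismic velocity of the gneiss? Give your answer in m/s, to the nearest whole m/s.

Snell's law: sin 18.4°/V₁ = sin 49.5°/V₂.
V₂ = V₁·sin 49.5°/sin 18.4° = 2569 × 2.4090 = 6188.78 m/s.

6189 m/s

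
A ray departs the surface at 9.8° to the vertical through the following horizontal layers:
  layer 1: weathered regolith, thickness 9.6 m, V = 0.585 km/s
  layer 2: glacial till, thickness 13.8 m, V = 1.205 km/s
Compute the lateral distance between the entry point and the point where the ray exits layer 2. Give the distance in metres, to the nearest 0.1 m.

p = sin θ₁/V₁ = sin 9.8°/0.585 = 2.9096e-01 s/km is conserved through the stack.
Layer 1: θ = 9.80°; offset = 9.6·tan 9.80° = 1.658 m.
Layer 2: sin θ = p·1.205 = 0.3506 → θ = 20.52°; offset = 13.8·tan 20.52° = 5.166 m.
Total horizontal offset = 6.824 m.

6.8 m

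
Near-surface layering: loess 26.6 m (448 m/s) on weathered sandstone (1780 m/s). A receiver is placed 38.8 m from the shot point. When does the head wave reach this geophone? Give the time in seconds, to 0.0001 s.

0.1367 s

θ_c = arcsin(V₁/V₂) = arcsin(448/1780) = 14.58°, cos θ_c = 0.9678.
Intercept time tᵢ = 2h cos θ_c / V₁ = 2·26.6·0.9678/448 = 0.11493 s.
t = x/V₂ + tᵢ = 38.8/1780 + 0.11493 = 0.13673 s.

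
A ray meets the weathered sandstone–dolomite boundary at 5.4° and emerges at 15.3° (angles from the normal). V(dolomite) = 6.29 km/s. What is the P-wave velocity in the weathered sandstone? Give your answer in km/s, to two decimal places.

Snell's law: sin 5.4°/V₁ = sin 15.3°/V₂.
V₁ = V₂·sin 5.4°/sin 15.3° = 6.29 × 0.3566 = 2.24 km/s.

2.24 km/s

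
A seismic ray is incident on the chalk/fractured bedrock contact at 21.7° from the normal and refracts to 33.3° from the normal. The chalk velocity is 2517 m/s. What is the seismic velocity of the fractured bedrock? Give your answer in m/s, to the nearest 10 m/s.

sin 21.7° = 0.3697; sin 33.3° = 0.5490.
V₂ = V₁·(sin θ₂/sin θ₁) = 2517·(0.5490/0.3697) = 3737.40 m/s.

3740 m/s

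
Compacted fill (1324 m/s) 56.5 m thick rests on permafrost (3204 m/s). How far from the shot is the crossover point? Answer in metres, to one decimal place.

x_cross = 2h·√((V₂+V₁)/(V₂−V₁)).
(V₂+V₁)/(V₂−V₁) = (3204+1324)/(3204−1324) = 2.4085; √ = 1.5519.
x_cross = 2·56.5·1.5519 = 175.37 m.

175.4 m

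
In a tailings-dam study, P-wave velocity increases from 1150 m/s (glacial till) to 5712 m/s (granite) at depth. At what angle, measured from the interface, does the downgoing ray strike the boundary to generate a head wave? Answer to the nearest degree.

Critical incidence: sin θ_c = V₁/V₂ = 1150/5712 = 0.2013.
θ_c = arcsin 0.2013 = 11.61°.
Measured from the interface: 90° − 11.61° = 78.39°.

78°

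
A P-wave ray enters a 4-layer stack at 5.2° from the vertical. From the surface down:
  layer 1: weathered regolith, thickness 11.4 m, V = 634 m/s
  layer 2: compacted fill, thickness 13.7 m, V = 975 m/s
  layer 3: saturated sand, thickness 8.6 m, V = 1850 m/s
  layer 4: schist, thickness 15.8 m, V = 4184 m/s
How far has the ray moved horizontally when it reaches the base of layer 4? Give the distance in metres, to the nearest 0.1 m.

17.1 m

p = sin θ₁/V₁ = sin 5.2°/634 = 1.4295e-04 s/m is conserved through the stack.
Layer 1: θ = 5.20°; offset = 11.4·tan 5.20° = 1.037 m.
Layer 2: sin θ = p·975 = 0.1394 → θ = 8.01°; offset = 13.7·tan 8.01° = 1.928 m.
Layer 3: sin θ = p·1850 = 0.2645 → θ = 15.34°; offset = 8.6·tan 15.34° = 2.358 m.
Layer 4: sin θ = p·4184 = 0.5981 → θ = 36.74°; offset = 15.8·tan 36.74° = 11.792 m.
Σ offsets = 17.116 m.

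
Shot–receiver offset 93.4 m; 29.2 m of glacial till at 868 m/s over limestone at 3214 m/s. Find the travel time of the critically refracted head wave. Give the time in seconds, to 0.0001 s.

θ_c = arcsin(V₁/V₂) = arcsin(868/3214) = 15.67°, cos θ_c = 0.9628.
Intercept time tᵢ = 2h cos θ_c / V₁ = 2·29.2·0.9628/868 = 0.06478 s.
t = x/V₂ + tᵢ = 93.4/3214 + 0.06478 = 0.09384 s.

0.0938 s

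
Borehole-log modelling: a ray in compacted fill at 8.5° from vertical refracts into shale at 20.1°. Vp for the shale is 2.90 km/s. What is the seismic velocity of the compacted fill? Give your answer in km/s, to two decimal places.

1.25 km/s

Snell's law: sin 8.5°/V₁ = sin 20.1°/V₂.
V₁ = V₂·sin 8.5°/sin 20.1° = 2.90 × 0.4301 = 1.25 km/s.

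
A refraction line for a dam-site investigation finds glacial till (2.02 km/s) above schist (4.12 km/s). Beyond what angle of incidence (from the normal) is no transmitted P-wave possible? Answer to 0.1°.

Critical incidence: sin θ_c = V₁/V₂ = 2.02/4.12 = 0.4903.
θ_c = arcsin 0.4903 = 29.36°.

29.4°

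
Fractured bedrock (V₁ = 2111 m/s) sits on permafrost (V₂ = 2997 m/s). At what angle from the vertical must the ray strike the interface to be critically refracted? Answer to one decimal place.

Critical incidence: sin θ_c = V₁/V₂ = 2111/2997 = 0.7044.
θ_c = arcsin 0.7044 = 44.78°.

44.8°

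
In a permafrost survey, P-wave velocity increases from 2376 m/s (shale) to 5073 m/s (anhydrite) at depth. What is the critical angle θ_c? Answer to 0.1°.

Critical incidence: sin θ_c = V₁/V₂ = 2376/5073 = 0.4684.
θ_c = arcsin 0.4684 = 27.93°.

27.9°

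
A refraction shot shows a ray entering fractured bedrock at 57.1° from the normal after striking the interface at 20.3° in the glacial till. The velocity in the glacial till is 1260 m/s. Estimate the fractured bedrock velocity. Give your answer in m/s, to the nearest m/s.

Snell's law: sin 20.3°/V₁ = sin 57.1°/V₂.
V₂ = V₁·sin 57.1°/sin 20.3° = 1260 × 2.4201 = 3049.33 m/s.

3049 m/s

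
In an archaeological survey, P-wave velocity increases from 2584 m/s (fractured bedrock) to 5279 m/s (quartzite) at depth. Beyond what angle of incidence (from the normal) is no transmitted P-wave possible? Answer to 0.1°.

29.3°

At critical incidence the refracted ray runs along the interface (θ₂ = 90°), so sin θ_c = V₁/V₂.
θ_c = arcsin(2584/5279) = arcsin 0.4895 = 29.31°.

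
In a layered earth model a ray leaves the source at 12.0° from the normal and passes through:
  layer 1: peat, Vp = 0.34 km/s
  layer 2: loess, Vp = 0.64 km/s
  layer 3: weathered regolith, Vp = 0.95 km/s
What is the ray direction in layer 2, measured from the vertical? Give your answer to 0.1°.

Snell's law across each interface conserves sin θ / V, so sin θ_2 = V_2·sin θ₁/V₁.
sin θ_2 = 0.64 × sin 12.0° / 0.34 = 0.3914.
θ_2 = arcsin 0.3914 = 23.04°.

23.0°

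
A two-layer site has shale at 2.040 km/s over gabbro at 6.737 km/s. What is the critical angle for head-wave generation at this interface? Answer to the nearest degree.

18°

Critical incidence: sin θ_c = V₁/V₂ = 2.040/6.737 = 0.3028.
θ_c = arcsin 0.3028 = 17.63°.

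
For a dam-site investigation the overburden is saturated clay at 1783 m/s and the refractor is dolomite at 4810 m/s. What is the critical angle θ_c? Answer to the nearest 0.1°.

21.8°

Critical incidence: sin θ_c = V₁/V₂ = 1783/4810 = 0.3707.
θ_c = arcsin 0.3707 = 21.76°.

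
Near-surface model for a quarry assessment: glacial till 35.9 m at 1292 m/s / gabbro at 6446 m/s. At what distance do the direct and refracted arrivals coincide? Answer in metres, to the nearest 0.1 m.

88.0 m

θ_c = arcsin(1292/6446) = 11.56°, so cos θ_c = 0.9797 and tᵢ = 2h cos θ_c/V₁ = 0.0544 s.
At crossover x/V₁ = x/V₂ + tᵢ ⇒ x = tᵢ/(1/V₁ − 1/V₂) = 0.05445/(7.7399e-04 − 1.5513e-04) = 87.98 m.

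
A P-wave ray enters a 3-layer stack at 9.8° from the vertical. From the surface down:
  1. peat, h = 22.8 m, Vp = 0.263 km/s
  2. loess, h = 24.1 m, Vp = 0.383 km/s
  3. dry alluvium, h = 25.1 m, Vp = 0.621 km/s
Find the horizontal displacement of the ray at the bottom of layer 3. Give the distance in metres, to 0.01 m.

21.12 m

Apply Snell's law at each interface; in layer i the horizontal offset is hᵢ·tan θᵢ.
Layer 1: θ = 9.80°; offset = 22.8·tan 9.80° = 3.9382 m.
Layer 2: sin θ = 0.383·sin 9.8°/0.263 = 0.2479, θ = 14.35°; offset = 24.1·tan 14.35° = 6.1661 m.
Layer 3: sin θ = 0.621·sin 9.8°/0.263 = 0.4019, θ = 23.70°; offset = 25.1·tan 23.70° = 11.0166 m.
Total horizontal offset = 21.1210 m.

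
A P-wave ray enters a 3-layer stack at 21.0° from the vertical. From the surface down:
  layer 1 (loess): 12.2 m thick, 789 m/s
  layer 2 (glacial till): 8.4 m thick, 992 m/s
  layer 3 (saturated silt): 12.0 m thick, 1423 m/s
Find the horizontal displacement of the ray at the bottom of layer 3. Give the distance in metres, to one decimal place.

Apply Snell's law at each interface; in layer i the horizontal offset is hᵢ·tan θᵢ.
Layer 1: θ = 21.00°; offset = 12.2·tan 21.00° = 4.683 m.
Layer 2: sin θ = 992·sin 21.0°/789 = 0.4506, θ = 26.78°; offset = 8.4·tan 26.78° = 4.240 m.
Layer 3: sin θ = 1423·sin 21.0°/789 = 0.6463, θ = 40.27°; offset = 12.0·tan 40.27° = 10.164 m.
Summing the layer offsets gives 19.087 m.

19.1 m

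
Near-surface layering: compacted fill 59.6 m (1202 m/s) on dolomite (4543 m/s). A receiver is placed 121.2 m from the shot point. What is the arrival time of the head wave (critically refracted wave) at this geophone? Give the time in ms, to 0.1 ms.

θ_c = arcsin(V₁/V₂) = arcsin(1202/4543) = 15.34°, cos θ_c = 0.9644.
Intercept time tᵢ = 2h cos θ_c / V₁ = 2·59.6·0.9644/1202 = 0.09563 s.
t = x/V₂ + tᵢ = 121.2/4543 + 0.09563 = 0.12231 s.

122.3 ms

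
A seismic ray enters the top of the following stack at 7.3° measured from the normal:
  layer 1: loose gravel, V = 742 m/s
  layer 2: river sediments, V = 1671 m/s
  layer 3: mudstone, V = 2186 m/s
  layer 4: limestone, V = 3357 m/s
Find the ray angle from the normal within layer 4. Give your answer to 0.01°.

Ray parameter p = sin 7.3° / 742 = 1.7125e-04 s/m.
sin θ_4 = p·V_4 = 1.7125e-04 × 3357 = 0.5749.
θ_4 = 35.09° from the vertical.

35.09°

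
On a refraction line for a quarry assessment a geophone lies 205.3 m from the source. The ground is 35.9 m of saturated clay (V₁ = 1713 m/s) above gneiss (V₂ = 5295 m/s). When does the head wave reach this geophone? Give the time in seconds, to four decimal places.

0.0784 s

t = x/V₂ + 2h·√(V₂²−V₁²)/(V₁V₂).
√(V₂²−V₁²) = √(5295²−1713²) = 5010.3 m/s; delay term = 2·35.9·5010.3/(1713·5295) = 0.03966 s.
t = 205.3/5295 + 0.03966 = 0.07843 s.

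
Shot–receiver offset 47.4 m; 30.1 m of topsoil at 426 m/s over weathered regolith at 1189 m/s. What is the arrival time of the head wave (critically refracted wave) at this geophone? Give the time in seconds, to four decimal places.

θ_c = arcsin(V₁/V₂) = arcsin(426/1189) = 20.99°, cos θ_c = 0.9336.
Intercept time tᵢ = 2h cos θ_c / V₁ = 2·30.1·0.9336/426 = 0.13193 s.
t = x/V₂ + tᵢ = 47.4/1189 + 0.13193 = 0.17180 s.

0.1718 s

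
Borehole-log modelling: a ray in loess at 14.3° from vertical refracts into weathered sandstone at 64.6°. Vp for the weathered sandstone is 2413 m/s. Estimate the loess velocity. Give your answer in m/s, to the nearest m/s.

660 m/s

Snell's law: sin 14.3°/V₁ = sin 64.6°/V₂.
V₁ = V₂·sin 14.3°/sin 64.6° = 2413 × 0.2734 = 659.79 m/s.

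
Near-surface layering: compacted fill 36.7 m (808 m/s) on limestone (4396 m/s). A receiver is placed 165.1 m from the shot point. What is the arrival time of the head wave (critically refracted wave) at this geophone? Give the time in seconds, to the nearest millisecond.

θ_c = arcsin(V₁/V₂) = arcsin(808/4396) = 10.59°, cos θ_c = 0.9830.
Intercept time tᵢ = 2h cos θ_c / V₁ = 2·36.7·0.9830/808 = 0.08929 s.
t = x/V₂ + tᵢ = 165.1/4396 + 0.08929 = 0.12685 s.

0.127 s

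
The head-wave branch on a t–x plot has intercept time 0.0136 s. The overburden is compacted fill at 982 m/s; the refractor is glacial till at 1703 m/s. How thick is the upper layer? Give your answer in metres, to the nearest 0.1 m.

8.2 m

θ_c = arcsin(982/1703) = 35.21°; cos θ_c = 0.8170.
tᵢ = 2h cos θ_c/V₁ ⇒ h = tᵢ·V₁/(2 cos θ_c) = 0.0136·982/(2·0.8170) = 8.17 m.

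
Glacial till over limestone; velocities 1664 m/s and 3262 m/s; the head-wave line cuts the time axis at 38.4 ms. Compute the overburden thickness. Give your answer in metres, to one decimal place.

h = tᵢ·V₁·V₂ / (2·√(V₂²−V₁²)).
√(V₂²−V₁²) = √(3262² − 1664²) = 2805.7 m/s.
h = 0.0384 s × 1664 × 3262 / (2 × 2805.7) = 37.15 m.

37.1 m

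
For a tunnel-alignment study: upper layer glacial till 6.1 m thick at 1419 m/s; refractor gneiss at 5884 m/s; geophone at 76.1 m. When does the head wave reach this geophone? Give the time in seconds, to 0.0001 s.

0.0213 s

θ_c = arcsin(V₁/V₂) = arcsin(1419/5884) = 13.96°, cos θ_c = 0.9705.
Intercept time tᵢ = 2h cos θ_c / V₁ = 2·6.1·0.9705/1419 = 0.00834 s.
t = x/V₂ + tᵢ = 76.1/5884 + 0.00834 = 0.02128 s.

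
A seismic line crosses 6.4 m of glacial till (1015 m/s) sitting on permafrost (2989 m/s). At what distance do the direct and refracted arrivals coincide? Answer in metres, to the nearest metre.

θ_c = arcsin(1015/2989) = 19.85°, so cos θ_c = 0.9406 and tᵢ = 2h cos θ_c/V₁ = 0.0119 s.
At crossover x/V₁ = x/V₂ + tᵢ ⇒ x = tᵢ/(1/V₁ − 1/V₂) = 0.01186/(9.8522e-04 − 3.3456e-04) = 18.23 m.

18 m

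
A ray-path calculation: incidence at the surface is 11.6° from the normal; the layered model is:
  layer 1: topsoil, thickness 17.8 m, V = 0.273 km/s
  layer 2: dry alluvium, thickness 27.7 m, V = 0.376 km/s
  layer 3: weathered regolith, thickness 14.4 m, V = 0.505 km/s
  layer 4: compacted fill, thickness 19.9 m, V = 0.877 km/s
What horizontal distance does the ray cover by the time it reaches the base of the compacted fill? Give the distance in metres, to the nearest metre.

34 m

Ray parameter p = sin 11.6° / 0.273 km/s = 7.3655e-01 s/km.
Layer 1: θ = 11.60°; offset = 17.8·tan 11.60° = 3.654 m.
Layer 2: sin θ = p·0.376 = 0.2769 → θ = 16.08°; offset = 27.7·tan 16.08° = 7.984 m.
Layer 3: sin θ = p·0.505 = 0.3720 → θ = 21.84°; offset = 14.4·tan 21.84° = 5.770 m.
Layer 4: sin θ = p·0.877 = 0.6460 → θ = 40.24°; offset = 19.9·tan 40.24° = 16.839 m.
Σ offsets = 34.247 m.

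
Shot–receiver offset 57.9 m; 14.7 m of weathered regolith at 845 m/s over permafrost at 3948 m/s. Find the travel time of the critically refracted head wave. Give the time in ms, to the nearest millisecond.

t = x/V₂ + 2h·√(V₂²−V₁²)/(V₁V₂).
√(V₂²−V₁²) = √(3948²−845²) = 3856.5 m/s; delay term = 2·14.7·3856.5/(845·3948) = 0.03399 s.
t = 57.9/3948 + 0.03399 = 0.04865 s.

49 ms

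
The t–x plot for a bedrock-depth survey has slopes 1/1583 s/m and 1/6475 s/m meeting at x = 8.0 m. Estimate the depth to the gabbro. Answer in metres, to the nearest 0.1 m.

3.1 m

x_cross = 2h·√((V₂+V₁)/(V₂−V₁)) → h = x_cross / (2·√((V₂+V₁)/(V₂−V₁))).
√((V₂+V₁)/(V₂−V₁)) = √((6475+1583)/(6475−1583)) = 1.2834.
h = 8.0 / (2·1.2834) = 3.12 m.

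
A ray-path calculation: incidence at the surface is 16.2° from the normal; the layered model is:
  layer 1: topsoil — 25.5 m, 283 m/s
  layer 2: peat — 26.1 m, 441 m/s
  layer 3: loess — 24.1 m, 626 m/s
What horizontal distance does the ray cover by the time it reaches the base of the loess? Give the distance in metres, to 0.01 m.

38.91 m

Ray parameter p = sin 16.2° / 283 m/s = 9.8583e-04 s/m.
Layer 1: θ = 16.20°; offset = 25.5·tan 16.20° = 7.4084 m.
Layer 2: sin θ = p·441 = 0.4348 → θ = 25.77°; offset = 26.1·tan 25.77° = 12.6001 m.
Layer 3: sin θ = p·626 = 0.6171 → θ = 38.11°; offset = 24.1·tan 38.11° = 18.9016 m.
Summing the layer offsets gives 38.9102 m.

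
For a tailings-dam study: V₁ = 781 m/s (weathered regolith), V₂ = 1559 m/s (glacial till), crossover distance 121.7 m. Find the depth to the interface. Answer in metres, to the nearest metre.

h = (x_cross/2)·√((V₂−V₁)/(V₂+V₁)).
(V₂−V₁)/(V₂+V₁) = (1559−781)/(1559+781) = 0.3325; √ = 0.5766.
h = (121.7/2)·0.5766 = 35.09 m.

35 m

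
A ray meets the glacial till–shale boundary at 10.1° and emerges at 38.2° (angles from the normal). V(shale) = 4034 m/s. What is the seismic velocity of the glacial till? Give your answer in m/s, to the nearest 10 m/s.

Snell's law: sin 10.1°/V₁ = sin 38.2°/V₂.
V₁ = V₂·sin 10.1°/sin 38.2° = 4034 × 0.2836 = 1143.95 m/s.

1140 m/s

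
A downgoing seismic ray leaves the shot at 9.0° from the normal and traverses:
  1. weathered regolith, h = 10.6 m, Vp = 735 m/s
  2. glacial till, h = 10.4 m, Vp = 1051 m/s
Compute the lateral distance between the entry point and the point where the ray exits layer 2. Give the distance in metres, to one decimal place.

Apply Snell's law at each interface; in layer i the horizontal offset is hᵢ·tan θᵢ.
Layer 1: θ = 9.00°; offset = 10.6·tan 9.00° = 1.679 m.
Layer 2: sin θ = 1051·sin 9.0°/735 = 0.2237, θ = 12.93°; offset = 10.4·tan 12.93° = 2.387 m.
Σ offsets = 4.066 m.

4.1 m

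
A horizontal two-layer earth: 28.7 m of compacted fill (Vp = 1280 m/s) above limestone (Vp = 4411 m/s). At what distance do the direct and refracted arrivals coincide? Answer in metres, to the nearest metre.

77 m

x_cross = 2h·√((V₂+V₁)/(V₂−V₁)).
(V₂+V₁)/(V₂−V₁) = (4411+1280)/(4411−1280) = 1.8176; √ = 1.3482.
x_cross = 2·28.7·1.3482 = 77.39 m.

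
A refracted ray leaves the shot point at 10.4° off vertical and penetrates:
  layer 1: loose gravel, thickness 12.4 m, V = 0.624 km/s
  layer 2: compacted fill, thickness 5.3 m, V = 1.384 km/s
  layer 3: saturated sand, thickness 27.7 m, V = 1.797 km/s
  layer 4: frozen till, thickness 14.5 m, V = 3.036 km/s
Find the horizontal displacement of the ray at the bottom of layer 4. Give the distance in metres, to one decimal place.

Ray parameter p = sin 10.4° / 0.624 km/s = 2.8929e-01 s/km.
Layer 1: θ = 10.40°; offset = 12.4·tan 10.40° = 2.276 m.
Layer 2: sin θ = p·1.384 = 0.4004 → θ = 23.60°; offset = 5.3·tan 23.60° = 2.316 m.
Layer 3: sin θ = p·1.797 = 0.5199 → θ = 31.32°; offset = 27.7·tan 31.32° = 16.857 m.
Layer 4: sin θ = p·3.036 = 0.8783 → θ = 61.44°; offset = 14.5·tan 61.44° = 26.636 m.
Summing the layer offsets gives 48.085 m.

48.1 m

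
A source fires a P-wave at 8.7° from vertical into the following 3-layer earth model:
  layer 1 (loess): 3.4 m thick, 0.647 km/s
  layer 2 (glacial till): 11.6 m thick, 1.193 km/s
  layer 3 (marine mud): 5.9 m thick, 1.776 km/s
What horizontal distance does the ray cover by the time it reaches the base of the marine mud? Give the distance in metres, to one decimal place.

6.6 m

p = sin θ₁/V₁ = sin 8.7°/0.647 = 2.3379e-01 s/km is conserved through the stack.
Layer 1: θ = 8.70°; offset = 3.4·tan 8.70° = 0.520 m.
Layer 2: sin θ = p·1.193 = 0.2789 → θ = 16.20°; offset = 11.6·tan 16.20° = 3.369 m.
Layer 3: sin θ = p·1.776 = 0.4152 → θ = 24.53°; offset = 5.9·tan 24.53° = 2.693 m.
Summing the layer offsets gives 6.582 m.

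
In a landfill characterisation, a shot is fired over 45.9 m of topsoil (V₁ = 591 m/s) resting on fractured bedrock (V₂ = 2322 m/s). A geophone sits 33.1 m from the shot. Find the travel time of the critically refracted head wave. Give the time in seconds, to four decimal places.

θ_c = arcsin(V₁/V₂) = arcsin(591/2322) = 14.75°, cos θ_c = 0.9671.
Intercept time tᵢ = 2h cos θ_c / V₁ = 2·45.9·0.9671/591 = 0.15021 s.
t = x/V₂ + tᵢ = 33.1/2322 + 0.15021 = 0.16447 s.

0.1645 s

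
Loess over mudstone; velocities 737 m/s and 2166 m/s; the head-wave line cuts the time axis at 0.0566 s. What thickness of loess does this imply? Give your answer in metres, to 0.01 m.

h = tᵢ·V₁·V₂ / (2·√(V₂²−V₁²)).
√(V₂²−V₁²) = √(2166² − 737²) = 2036.8 m/s.
h = 0.0566 s × 737 × 2166 / (2 × 2036.8) = 22.18 m.

22.18 m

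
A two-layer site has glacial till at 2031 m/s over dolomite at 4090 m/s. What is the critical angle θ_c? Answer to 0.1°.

29.8°

Critical incidence: sin θ_c = V₁/V₂ = 2031/4090 = 0.4966.
θ_c = arcsin 0.4966 = 29.77°.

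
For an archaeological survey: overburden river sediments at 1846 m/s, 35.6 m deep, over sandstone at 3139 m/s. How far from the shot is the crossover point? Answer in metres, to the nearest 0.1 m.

θ_c = arcsin(1846/3139) = 36.02°, so cos θ_c = 0.8088 and tᵢ = 2h cos θ_c/V₁ = 0.0312 s.
At crossover x/V₁ = x/V₂ + tᵢ ⇒ x = tᵢ/(1/V₁ − 1/V₂) = 0.03120/(5.4171e-04 − 3.1857e-04) = 139.80 m.

139.8 m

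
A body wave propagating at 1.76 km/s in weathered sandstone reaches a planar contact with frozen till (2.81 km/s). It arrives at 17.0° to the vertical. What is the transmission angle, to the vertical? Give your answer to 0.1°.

27.8°

sin θ₁/V₁ = sin θ₂/V₂ ⇒ sin θ₂ = 2.81·sin 17.0°/1.76 = 2.81·0.2924/1.76 = 0.4668.
θ₂ = arcsin 0.4668 = 27.83° from the normal.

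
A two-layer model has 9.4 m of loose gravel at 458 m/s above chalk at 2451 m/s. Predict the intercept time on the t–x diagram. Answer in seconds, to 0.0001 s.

0.0403 s

tᵢ = 2h·√(V₂²−V₁²)/(V₁V₂).
√(V₂²−V₁²) = √(2451²−458²) = 2407.8 m/s.
tᵢ = 2·9.4·2407.8/(458·2451) = 0.04033 s.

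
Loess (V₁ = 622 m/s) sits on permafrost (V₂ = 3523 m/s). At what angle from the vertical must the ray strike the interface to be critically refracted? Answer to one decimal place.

10.2°

At critical incidence the refracted ray runs along the interface (θ₂ = 90°), so sin θ_c = V₁/V₂.
θ_c = arcsin(622/3523) = arcsin 0.1766 = 10.17°.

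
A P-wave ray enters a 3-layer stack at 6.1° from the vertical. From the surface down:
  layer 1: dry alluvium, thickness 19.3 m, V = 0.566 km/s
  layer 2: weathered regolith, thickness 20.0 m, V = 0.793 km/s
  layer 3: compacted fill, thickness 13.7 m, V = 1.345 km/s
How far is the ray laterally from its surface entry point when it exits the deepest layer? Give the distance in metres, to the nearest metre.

p = sin θ₁/V₁ = sin 6.1°/0.566 = 1.8775e-01 s/km is conserved through the stack.
Layer 1: θ = 6.10°; offset = 19.3·tan 6.10° = 2.063 m.
Layer 2: sin θ = p·0.793 = 0.1489 → θ = 8.56°; offset = 20.0·tan 8.56° = 3.011 m.
Layer 3: sin θ = p·1.345 = 0.2525 → θ = 14.63°; offset = 13.7·tan 14.63° = 3.575 m.
Summing the layer offsets gives 8.649 m.

9 m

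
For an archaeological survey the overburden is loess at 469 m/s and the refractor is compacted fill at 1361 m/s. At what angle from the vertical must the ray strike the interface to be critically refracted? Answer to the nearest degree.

20°

At critical incidence the refracted ray runs along the interface (θ₂ = 90°), so sin θ_c = V₁/V₂.
θ_c = arcsin(469/1361) = arcsin 0.3446 = 20.16°.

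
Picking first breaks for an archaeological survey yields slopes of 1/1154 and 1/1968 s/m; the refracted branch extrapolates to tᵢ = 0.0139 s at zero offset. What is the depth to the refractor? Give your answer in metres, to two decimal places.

θ_c = arcsin(1154/1968) = 35.90°; cos θ_c = 0.8100.
tᵢ = 2h cos θ_c/V₁ ⇒ h = tᵢ·V₁/(2 cos θ_c) = 0.0139·1154/(2·0.8100) = 9.90 m.

9.90 m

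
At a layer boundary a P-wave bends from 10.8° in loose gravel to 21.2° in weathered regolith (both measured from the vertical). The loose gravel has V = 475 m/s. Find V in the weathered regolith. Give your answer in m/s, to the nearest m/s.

917 m/s

Snell's law: sin 10.8°/V₁ = sin 21.2°/V₂.
V₂ = V₁·sin 21.2°/sin 10.8° = 475 × 1.9299 = 916.70 m/s.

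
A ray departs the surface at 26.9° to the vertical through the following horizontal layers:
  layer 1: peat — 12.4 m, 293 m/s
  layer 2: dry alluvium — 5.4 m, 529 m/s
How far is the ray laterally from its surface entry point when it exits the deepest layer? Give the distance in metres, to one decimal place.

Apply Snell's law at each interface; in layer i the horizontal offset is hᵢ·tan θᵢ.
Layer 1: θ = 26.90°; offset = 12.4·tan 26.90° = 6.291 m.
Layer 2: sin θ = 529·sin 26.9°/293 = 0.8169, θ = 54.77°; offset = 5.4·tan 54.77° = 7.647 m.
Summing the layer offsets gives 13.938 m.

13.9 m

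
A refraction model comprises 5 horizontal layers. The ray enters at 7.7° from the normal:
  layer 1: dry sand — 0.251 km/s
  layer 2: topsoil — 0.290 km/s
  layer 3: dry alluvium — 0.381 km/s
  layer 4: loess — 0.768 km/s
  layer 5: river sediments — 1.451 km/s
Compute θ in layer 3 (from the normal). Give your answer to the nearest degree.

Ray parameter p = sin 7.7° / 0.251 = 5.3381e-01 s/km.
sin θ_3 = p·V_3 = 5.3381e-01 × 0.381 = 0.2034.
θ_3 = 11.73° from the vertical.

12°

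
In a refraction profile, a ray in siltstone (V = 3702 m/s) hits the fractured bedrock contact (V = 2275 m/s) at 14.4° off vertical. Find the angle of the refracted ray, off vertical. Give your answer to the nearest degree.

9°

Snell's law: sin θ₂ = (V₂/V₁)·sin θ₁ = (2275/3702)·sin 14.4° = 0.1528.
θ₂ = sin⁻¹(0.1528) = 8.79° (from vertical).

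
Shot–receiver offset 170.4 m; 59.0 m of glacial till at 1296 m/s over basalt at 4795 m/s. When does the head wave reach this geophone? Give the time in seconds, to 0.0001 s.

t = x/V₂ + 2h·√(V₂²−V₁²)/(V₁V₂).
√(V₂²−V₁²) = √(4795²−1296²) = 4616.5 m/s; delay term = 2·59.0·4616.5/(1296·4795) = 0.08766 s.
t = 170.4/4795 + 0.08766 = 0.12320 s.

0.1232 s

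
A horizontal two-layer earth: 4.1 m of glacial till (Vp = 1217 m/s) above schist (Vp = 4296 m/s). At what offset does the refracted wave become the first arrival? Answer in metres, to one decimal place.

x_cross = 2h·√((V₂+V₁)/(V₂−V₁)).
(V₂+V₁)/(V₂−V₁) = (4296+1217)/(4296−1217) = 1.7905; √ = 1.3381.
x_cross = 2·4.1·1.3381 = 10.97 m.

11.0 m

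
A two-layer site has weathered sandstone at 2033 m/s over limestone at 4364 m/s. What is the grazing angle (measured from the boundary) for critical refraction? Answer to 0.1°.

62.2°

Critical incidence: sin θ_c = V₁/V₂ = 2033/4364 = 0.4659.
θ_c = arcsin 0.4659 = 27.77°.
Measured from the interface: 90° − 27.77° = 62.23°.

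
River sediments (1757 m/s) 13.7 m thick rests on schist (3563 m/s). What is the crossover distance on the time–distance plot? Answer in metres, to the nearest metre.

x_cross = 2h·√((V₂+V₁)/(V₂−V₁)).
(V₂+V₁)/(V₂−V₁) = (3563+1757)/(3563−1757) = 2.9457; √ = 1.7163.
x_cross = 2·13.7·1.7163 = 47.03 m.

47 m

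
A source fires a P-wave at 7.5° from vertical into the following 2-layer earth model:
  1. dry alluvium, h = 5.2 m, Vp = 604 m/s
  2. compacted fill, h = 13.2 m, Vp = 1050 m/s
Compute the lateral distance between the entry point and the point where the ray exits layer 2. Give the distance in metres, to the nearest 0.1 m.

3.8 m

Apply Snell's law at each interface; in layer i the horizontal offset is hᵢ·tan θᵢ.
Layer 1: θ = 7.50°; offset = 5.2·tan 7.50° = 0.685 m.
Layer 2: sin θ = 1050·sin 7.5°/604 = 0.2269, θ = 13.12°; offset = 13.2·tan 13.12° = 3.075 m.
Summing the layer offsets gives 3.760 m.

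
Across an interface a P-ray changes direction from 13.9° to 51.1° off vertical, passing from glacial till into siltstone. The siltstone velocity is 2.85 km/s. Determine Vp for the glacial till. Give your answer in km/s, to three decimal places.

Snell's law: sin 13.9°/V₁ = sin 51.1°/V₂.
V₁ = V₂·sin 13.9°/sin 51.1° = 2.85 × 0.3087 = 0.880 km/s.

0.880 km/s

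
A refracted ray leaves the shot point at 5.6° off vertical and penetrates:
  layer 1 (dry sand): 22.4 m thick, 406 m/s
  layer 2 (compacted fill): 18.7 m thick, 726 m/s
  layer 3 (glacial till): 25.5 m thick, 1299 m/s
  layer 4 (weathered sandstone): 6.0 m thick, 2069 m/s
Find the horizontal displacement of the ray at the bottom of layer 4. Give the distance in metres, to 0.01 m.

Apply Snell's law at each interface; in layer i the horizontal offset is hᵢ·tan θᵢ.
Layer 1: θ = 5.60°; offset = 22.4·tan 5.60° = 2.1963 m.
Layer 2: sin θ = 726·sin 5.6°/406 = 0.1745, θ = 10.05°; offset = 18.7·tan 10.05° = 3.3139 m.
Layer 3: sin θ = 1299·sin 5.6°/406 = 0.3122, θ = 18.19°; offset = 25.5·tan 18.19° = 8.3805 m.
Layer 4: sin θ = 2069·sin 5.6°/406 = 0.4973, θ = 29.82°; offset = 6.0·tan 29.82° = 3.4391 m.
Σ offsets = 17.3298 m.

17.33 m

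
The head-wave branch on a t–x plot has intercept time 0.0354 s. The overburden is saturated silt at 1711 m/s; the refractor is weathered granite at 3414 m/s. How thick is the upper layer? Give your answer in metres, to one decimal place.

h = tᵢ·V₁·V₂ / (2·√(V₂²−V₁²)).
√(V₂²−V₁²) = √(3414² − 1711²) = 2954.3 m/s.
h = 0.0354 s × 1711 × 3414 / (2 × 2954.3) = 35.00 m.

35.0 m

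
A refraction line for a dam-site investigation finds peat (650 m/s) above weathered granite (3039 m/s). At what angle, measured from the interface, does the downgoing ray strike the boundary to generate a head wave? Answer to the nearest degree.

78°

Critical incidence: sin θ_c = V₁/V₂ = 650/3039 = 0.2139.
θ_c = arcsin 0.2139 = 12.35°.
Measured from the interface: 90° − 12.35° = 77.65°.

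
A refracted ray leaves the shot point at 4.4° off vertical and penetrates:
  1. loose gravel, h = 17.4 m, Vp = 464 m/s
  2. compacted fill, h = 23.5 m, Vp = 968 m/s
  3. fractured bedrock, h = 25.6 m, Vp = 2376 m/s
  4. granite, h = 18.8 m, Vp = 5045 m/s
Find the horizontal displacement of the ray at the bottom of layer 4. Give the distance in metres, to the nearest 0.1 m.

44.5 m

Apply Snell's law at each interface; in layer i the horizontal offset is hᵢ·tan θᵢ.
Layer 1: θ = 4.40°; offset = 17.4·tan 4.40° = 1.339 m.
Layer 2: sin θ = 968·sin 4.4°/464 = 0.1601, θ = 9.21°; offset = 23.5·tan 9.21° = 3.810 m.
Layer 3: sin θ = 2376·sin 4.4°/464 = 0.3929, θ = 23.13°; offset = 25.6·tan 23.13° = 10.936 m.
Layer 4: sin θ = 5045·sin 4.4°/464 = 0.8342, θ = 56.53°; offset = 18.8·tan 56.53° = 28.434 m.
Σ offsets = 44.519 m.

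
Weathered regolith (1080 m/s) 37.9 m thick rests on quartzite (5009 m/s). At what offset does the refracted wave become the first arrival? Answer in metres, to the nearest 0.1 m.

94.4 m

θ_c = arcsin(1080/5009) = 12.45°, so cos θ_c = 0.9765 and tᵢ = 2h cos θ_c/V₁ = 0.0685 s.
At crossover x/V₁ = x/V₂ + tᵢ ⇒ x = tᵢ/(1/V₁ − 1/V₂) = 0.06853/(9.2593e-04 − 1.9964e-04) = 94.36 m.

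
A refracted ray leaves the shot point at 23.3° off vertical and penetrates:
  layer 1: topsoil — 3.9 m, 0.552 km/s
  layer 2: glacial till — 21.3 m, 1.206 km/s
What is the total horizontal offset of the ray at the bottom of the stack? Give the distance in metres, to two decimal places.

Ray parameter p = sin 23.3° / 0.552 km/s = 7.1657e-01 s/km.
Layer 1: θ = 23.30°; offset = 3.9·tan 23.30° = 1.6796 m.
Layer 2: sin θ = p·1.206 = 0.8642 → θ = 59.79°; offset = 21.3·tan 59.79° = 36.5814 m.
Σ offsets = 38.2610 m.

38.26 m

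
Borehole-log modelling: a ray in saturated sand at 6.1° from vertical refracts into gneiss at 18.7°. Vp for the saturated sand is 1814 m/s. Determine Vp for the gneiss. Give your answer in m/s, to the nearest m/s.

5473 m/s

Snell's law: sin 6.1°/V₁ = sin 18.7°/V₂.
V₂ = V₁·sin 18.7°/sin 6.1° = 1814 × 3.0171 = 5473.08 m/s.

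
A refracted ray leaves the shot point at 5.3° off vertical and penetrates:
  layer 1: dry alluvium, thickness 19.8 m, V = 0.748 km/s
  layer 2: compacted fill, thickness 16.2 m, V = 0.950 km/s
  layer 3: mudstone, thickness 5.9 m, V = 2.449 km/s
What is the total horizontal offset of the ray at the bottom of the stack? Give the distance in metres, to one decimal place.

Apply Snell's law at each interface; in layer i the horizontal offset is hᵢ·tan θᵢ.
Layer 1: θ = 5.30°; offset = 19.8·tan 5.30° = 1.837 m.
Layer 2: sin θ = 0.950·sin 5.3°/0.748 = 0.1173, θ = 6.74°; offset = 16.2·tan 6.74° = 1.914 m.
Layer 3: sin θ = 2.449·sin 5.3°/0.748 = 0.3024, θ = 17.60°; offset = 5.9·tan 17.60° = 1.872 m.
Summing the layer offsets gives 5.622 m.

5.6 m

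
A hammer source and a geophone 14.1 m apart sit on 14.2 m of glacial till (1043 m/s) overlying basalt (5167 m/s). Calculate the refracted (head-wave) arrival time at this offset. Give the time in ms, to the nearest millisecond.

29 ms

t = x/V₂ + 2h·√(V₂²−V₁²)/(V₁V₂).
√(V₂²−V₁²) = √(5167²−1043²) = 5060.6 m/s; delay term = 2·14.2·5060.6/(1043·5167) = 0.02667 s.
t = 14.1/5167 + 0.02667 = 0.02940 s.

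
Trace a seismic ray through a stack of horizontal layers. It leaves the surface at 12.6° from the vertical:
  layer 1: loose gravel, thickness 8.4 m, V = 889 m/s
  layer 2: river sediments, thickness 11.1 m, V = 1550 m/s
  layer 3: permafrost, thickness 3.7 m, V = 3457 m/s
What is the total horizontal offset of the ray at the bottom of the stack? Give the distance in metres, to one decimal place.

12.4 m

Ray parameter p = sin 12.6° / 889 m/s = 2.4538e-04 s/m.
Layer 1: θ = 12.60°; offset = 8.4·tan 12.60° = 1.878 m.
Layer 2: sin θ = p·1550 = 0.3803 → θ = 22.35°; offset = 11.1·tan 22.35° = 4.565 m.
Layer 3: sin θ = p·3457 = 0.8483 → θ = 58.03°; offset = 3.7·tan 58.03° = 5.927 m.
Total horizontal offset = 12.369 m.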